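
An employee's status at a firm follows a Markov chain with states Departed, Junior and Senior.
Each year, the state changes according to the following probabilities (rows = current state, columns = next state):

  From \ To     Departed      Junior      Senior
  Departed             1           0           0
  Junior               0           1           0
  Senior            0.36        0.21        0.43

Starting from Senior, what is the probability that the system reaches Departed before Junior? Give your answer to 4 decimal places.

0.6316

Let h(s) be the probability of absorption at Departed starting from transient state s. Then h(Departed) = 1 and h(Junior) = 0. By first-step analysis:
h(Senior) = 0.36·1 + 0.21·0 + 0.43·h(Senior)
Solving: h(Senior) = 0.6316.
Starting from Senior, the probability is 0.6316.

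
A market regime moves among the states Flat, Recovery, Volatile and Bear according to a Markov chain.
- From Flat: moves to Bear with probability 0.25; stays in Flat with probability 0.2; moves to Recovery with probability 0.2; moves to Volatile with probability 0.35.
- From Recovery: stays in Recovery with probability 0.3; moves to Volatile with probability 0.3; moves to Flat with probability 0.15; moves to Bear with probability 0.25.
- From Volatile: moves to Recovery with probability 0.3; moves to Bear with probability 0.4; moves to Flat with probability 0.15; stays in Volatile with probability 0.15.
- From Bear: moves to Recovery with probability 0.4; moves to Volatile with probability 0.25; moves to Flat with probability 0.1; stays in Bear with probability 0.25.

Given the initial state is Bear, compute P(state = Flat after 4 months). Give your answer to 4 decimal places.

Propagate the distribution vector 4 months from Bear.
After 0 months: (0.0000, 0.0000, 0.0000, 1.0000)
After 1 month: (0.1000, 0.4000, 0.2500, 0.2500)
After 2 months: (0.1425, 0.3150, 0.2550, 0.2875)
After 3 months: (0.1428, 0.3145, 0.2545, 0.2883)
After 4 months: (0.1427, 0.3146, 0.2546, 0.2882)
P(in Flat after 4 months) = 0.1427

0.1427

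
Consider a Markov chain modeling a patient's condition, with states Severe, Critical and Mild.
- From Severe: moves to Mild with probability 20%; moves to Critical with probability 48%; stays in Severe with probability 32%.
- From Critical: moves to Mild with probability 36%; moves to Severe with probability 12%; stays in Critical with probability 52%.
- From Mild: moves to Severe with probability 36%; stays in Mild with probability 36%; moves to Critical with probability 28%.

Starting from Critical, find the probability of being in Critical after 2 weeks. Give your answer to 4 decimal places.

Sum over the intermediate state after 1 week:
P = P(Critical→Severe)·P(Severe→Critical) + P(Critical→Critical)·P(Critical→Critical) + P(Critical→Mild)·P(Mild→Critical)
  = 0.12×0.48 + 0.52×0.52 + 0.36×0.28
  = 0.0576 + 0.2704 + 0.1008 = 0.4288

0.4288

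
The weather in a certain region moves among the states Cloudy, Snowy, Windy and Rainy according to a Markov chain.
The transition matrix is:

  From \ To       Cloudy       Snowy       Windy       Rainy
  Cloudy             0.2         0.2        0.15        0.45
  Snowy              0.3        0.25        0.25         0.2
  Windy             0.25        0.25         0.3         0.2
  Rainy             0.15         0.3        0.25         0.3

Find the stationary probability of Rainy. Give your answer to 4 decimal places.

Let the stationary distribution be π with π = πP and π_1 + π_2 + π_3 + π_4 = 1.
π_1 = 0.2·π_1 + 0.3·π_2 + 0.25·π_3 + 0.15·π_4
π_2 = 0.2·π_1 + 0.25·π_2 + 0.25·π_3 + 0.3·π_4
π_3 = 0.15·π_1 + 0.25·π_2 + 0.3·π_3 + 0.25·π_4
Solving with the normalization constraint gives π = (0.2231, 0.2531, 0.2397, 0.2842).
So the stationary probability of Rainy is 0.2842.

0.2842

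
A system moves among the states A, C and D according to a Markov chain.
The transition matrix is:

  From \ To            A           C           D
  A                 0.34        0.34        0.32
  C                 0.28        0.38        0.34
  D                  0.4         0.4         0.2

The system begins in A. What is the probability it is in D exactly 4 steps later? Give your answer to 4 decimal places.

0.2923

Propagate the distribution vector 4 steps from A.
After 0 steps: (1.0000, 0.0000, 0.0000)
After 1 step: (0.3400, 0.3400, 0.3200)
After 2 steps: (0.3388, 0.3728, 0.2884)
After 3 steps: (0.3349, 0.3722, 0.2928)
After 4 steps: (0.3352, 0.3725, 0.2923)
P(in D after 4 steps) = 0.2923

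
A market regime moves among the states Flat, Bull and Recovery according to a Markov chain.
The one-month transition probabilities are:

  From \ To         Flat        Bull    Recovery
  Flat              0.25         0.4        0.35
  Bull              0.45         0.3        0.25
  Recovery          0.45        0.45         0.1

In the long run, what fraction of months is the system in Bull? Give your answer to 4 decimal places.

0.3750

Let the stationary distribution be π with π = πP and π_1 + π_2 + π_3 = 1.
π_1 = 0.25·π_1 + 0.45·π_2 + 0.45·π_3
π_2 = 0.4·π_1 + 0.3·π_2 + 0.45·π_3
Solving with the normalization constraint gives π = (0.3750, 0.3750, 0.2500).
So the stationary probability of Bull is 0.3750.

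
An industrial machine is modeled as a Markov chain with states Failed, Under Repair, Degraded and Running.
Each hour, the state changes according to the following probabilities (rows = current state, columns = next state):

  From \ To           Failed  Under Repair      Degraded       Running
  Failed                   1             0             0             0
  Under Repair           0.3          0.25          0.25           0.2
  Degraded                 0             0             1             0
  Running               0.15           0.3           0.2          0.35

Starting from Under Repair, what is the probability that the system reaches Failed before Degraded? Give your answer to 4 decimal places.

Let h(s) be the probability of absorption at Failed starting from transient state s. Then h(Failed) = 1 and h(Degraded) = 0. By first-step analysis:
h(Under Repair) = 0.3·1 + 0.25·h(Under Repair) + 0.25·0 + 0.2·h(Running)
h(Running) = 0.15·1 + 0.3·h(Under Repair) + 0.2·0 + 0.35·h(Running)
Solving: h(Under Repair) = 0.5263, h(Running) = 0.4737.
Starting from Under Repair, the probability is 0.5263.

0.5263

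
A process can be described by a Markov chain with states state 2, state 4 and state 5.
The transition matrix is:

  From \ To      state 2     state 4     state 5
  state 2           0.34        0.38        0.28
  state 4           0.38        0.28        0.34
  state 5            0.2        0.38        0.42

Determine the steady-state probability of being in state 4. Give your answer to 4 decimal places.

Let the stationary distribution be π with π = πP and π_1 + π_2 + π_3 = 1.
π_1 = 0.34·π_1 + 0.38·π_2 + 0.2·π_3
π_2 = 0.38·π_1 + 0.28·π_2 + 0.38·π_3
Solving with the normalization constraint gives π = (0.3049, 0.3455, 0.3497).
So the stationary probability of state 4 is 0.3455.

0.3455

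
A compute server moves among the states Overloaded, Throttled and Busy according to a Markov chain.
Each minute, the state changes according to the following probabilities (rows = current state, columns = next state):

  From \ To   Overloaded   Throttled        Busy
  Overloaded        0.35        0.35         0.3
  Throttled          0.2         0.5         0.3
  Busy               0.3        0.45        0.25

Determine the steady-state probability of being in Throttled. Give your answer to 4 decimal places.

0.4454

Let the stationary distribution be π with π = πP and π_1 + π_2 + π_3 = 1.
π_1 = 0.35·π_1 + 0.2·π_2 + 0.3·π_3
π_2 = 0.35·π_1 + 0.5·π_2 + 0.45·π_3
Solving with the normalization constraint gives π = (0.2689, 0.4454, 0.2857).
So the stationary probability of Throttled is 0.4454.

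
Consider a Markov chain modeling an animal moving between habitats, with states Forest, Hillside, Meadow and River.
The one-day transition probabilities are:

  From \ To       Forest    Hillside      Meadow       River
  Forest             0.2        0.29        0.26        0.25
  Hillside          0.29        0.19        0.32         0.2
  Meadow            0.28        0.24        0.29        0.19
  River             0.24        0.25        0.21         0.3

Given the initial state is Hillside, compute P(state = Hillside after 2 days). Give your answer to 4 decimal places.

Propagate the distribution vector 2 days from Hillside.
After 0 days: (0.0000, 1.0000, 0.0000, 0.0000)
After 1 day: (0.2900, 0.1900, 0.3200, 0.2000)
After 2 days: (0.2507, 0.2470, 0.2710, 0.2313)
P(in Hillside after 2 days) = 0.2470

0.2470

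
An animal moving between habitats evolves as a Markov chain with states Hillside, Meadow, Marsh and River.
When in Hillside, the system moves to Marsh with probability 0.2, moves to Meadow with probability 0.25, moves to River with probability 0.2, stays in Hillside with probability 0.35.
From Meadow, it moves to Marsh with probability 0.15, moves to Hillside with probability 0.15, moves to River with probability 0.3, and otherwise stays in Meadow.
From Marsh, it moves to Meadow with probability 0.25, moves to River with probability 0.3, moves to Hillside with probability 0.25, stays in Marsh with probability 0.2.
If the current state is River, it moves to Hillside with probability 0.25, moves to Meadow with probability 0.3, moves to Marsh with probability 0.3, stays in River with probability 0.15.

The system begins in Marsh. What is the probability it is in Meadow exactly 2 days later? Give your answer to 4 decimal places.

0.3025

Propagate the distribution vector 2 days from Marsh.
After 0 days: (0.0000, 0.0000, 1.0000, 0.0000)
After 1 day: (0.2500, 0.2500, 0.2000, 0.3000)
After 2 days: (0.2500, 0.3025, 0.2175, 0.2300)
P(in Meadow after 2 days) = 0.3025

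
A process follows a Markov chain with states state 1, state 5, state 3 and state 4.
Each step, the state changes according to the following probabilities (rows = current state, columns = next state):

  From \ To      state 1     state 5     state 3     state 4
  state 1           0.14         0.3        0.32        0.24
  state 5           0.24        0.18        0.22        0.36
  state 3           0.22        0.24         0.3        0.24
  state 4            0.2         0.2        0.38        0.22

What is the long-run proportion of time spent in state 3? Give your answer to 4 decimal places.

0.3068

Let the stationary distribution be π with π = πP and π_1 + π_2 + π_3 + π_4 = 1.
π_1 = 0.14·π_1 + 0.24·π_2 + 0.22·π_3 + 0.2·π_4
π_2 = 0.3·π_1 + 0.18·π_2 + 0.24·π_3 + 0.2·π_4
π_3 = 0.32·π_1 + 0.22·π_2 + 0.3·π_3 + 0.38·π_4
Solving with the normalization constraint gives π = (0.2031, 0.2280, 0.3068, 0.2621).
So the stationary probability of state 3 is 0.3068.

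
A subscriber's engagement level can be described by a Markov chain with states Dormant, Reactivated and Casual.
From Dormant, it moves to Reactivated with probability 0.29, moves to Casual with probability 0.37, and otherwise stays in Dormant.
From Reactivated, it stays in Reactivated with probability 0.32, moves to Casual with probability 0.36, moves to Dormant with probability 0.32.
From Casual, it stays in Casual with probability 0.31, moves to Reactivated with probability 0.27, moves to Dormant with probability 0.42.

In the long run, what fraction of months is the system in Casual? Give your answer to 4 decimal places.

0.3463

Let the stationary distribution be π with π = πP and π_1 + π_2 + π_3 = 1.
π_1 = 0.34·π_1 + 0.32·π_2 + 0.42·π_3
π_2 = 0.29·π_1 + 0.32·π_2 + 0.27·π_3
Solving with the normalization constraint gives π = (0.3619, 0.2918, 0.3463).
So the stationary probability of Casual is 0.3463.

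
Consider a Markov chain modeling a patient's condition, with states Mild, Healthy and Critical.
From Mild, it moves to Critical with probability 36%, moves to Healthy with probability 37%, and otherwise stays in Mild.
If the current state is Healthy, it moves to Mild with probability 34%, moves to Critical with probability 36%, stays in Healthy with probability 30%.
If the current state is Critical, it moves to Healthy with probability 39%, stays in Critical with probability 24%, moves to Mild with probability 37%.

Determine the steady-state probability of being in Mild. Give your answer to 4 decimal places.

0.3268

Let the stationary distribution be π with π = πP and π_1 + π_2 + π_3 = 1.
π_1 = 0.27·π_1 + 0.34·π_2 + 0.37·π_3
π_2 = 0.37·π_1 + 0.3·π_2 + 0.39·π_3
Solving with the normalization constraint gives π = (0.3268, 0.3518, 0.3214).
So the stationary probability of Mild is 0.3268.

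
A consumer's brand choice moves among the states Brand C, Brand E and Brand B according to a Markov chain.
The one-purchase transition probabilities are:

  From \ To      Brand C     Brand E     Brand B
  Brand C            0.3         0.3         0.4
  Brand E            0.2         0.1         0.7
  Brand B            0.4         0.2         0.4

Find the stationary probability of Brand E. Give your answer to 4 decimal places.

Let the stationary distribution be π with π = πP and π_1 + π_2 + π_3 = 1.
π_1 = 0.3·π_1 + 0.2·π_2 + 0.4·π_3
π_2 = 0.3·π_1 + 0.1·π_2 + 0.2·π_3
Solving with the normalization constraint gives π = (0.3252, 0.2114, 0.4634).
So the stationary probability of Brand E is 0.2114.

0.2114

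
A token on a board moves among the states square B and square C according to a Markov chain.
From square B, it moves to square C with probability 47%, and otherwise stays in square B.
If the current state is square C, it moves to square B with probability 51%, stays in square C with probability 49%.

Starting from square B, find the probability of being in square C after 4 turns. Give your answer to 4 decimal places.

0.4796

Propagate the distribution vector 4 turns from square B.
After 0 turns: (1.0000, 0.0000)
After 1 turn: (0.5300, 0.4700)
After 2 turns: (0.5206, 0.4794)
After 3 turns: (0.5204, 0.4796)
After 4 turns: (0.5204, 0.4796)
P(in square C after 4 turns) = 0.4796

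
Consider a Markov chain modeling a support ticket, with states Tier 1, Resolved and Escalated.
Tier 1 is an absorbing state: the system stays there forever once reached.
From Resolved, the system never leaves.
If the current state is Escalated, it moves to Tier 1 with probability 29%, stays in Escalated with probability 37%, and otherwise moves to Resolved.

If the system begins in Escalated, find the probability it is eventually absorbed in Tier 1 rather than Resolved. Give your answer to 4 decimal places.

0.4603

Let h(s) be the probability of absorption at Tier 1 starting from transient state s. Then h(Tier 1) = 1 and h(Resolved) = 0. By first-step analysis:
h(Escalated) = 0.29·1 + 0.34·0 + 0.37·h(Escalated)
Solving: h(Escalated) = 0.4603.
Starting from Escalated, the probability is 0.4603.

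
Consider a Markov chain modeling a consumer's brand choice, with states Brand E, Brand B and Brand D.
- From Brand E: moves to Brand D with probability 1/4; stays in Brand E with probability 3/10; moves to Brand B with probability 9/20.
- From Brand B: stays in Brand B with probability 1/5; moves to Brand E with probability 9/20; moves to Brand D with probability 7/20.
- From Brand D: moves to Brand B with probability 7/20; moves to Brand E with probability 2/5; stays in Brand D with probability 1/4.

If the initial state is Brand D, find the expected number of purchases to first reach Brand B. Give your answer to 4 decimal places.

Let t(s) be the expected number of purchases to first reach Brand B from state s, with t(Brand B) = 0. Conditioning on the first purchase:
t(Brand E) = 1 + 0.3·t(Brand E) + 0.25·t(Brand D)
t(Brand D) = 1 + 0.4·t(Brand E) + 0.25·t(Brand D)
Solving: t(Brand E) = 2.3529, t(Brand D) = 2.5882.
Expected purchases from Brand D to Brand B: 2.5882.

2.5882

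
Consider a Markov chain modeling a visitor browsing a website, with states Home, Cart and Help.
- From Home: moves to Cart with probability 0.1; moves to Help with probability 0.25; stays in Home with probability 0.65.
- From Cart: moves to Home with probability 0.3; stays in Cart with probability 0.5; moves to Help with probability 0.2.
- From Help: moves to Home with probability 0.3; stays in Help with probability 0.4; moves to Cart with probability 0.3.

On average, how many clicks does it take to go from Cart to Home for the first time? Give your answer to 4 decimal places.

Let t(s) be the expected number of clicks to first reach Home from state s, with t(Home) = 0. Conditioning on the first click:
t(Cart) = 1 + 0.5·t(Cart) + 0.2·t(Help)
t(Help) = 1 + 0.3·t(Cart) + 0.4·t(Help)
Solving: t(Cart) = 3.3333, t(Help) = 3.3333.
Expected clicks from Cart to Home: 3.3333.

3.3333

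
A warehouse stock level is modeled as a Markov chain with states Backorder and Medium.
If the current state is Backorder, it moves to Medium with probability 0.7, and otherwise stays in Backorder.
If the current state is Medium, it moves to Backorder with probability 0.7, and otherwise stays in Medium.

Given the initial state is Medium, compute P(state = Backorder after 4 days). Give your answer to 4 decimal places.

Propagate the distribution vector 4 days from Medium.
After 0 days: (0.0000, 1.0000)
After 1 day: (0.7000, 0.3000)
After 2 days: (0.4200, 0.5800)
After 3 days: (0.5320, 0.4680)
After 4 days: (0.4872, 0.5128)
P(in Backorder after 4 days) = 0.4872

0.4872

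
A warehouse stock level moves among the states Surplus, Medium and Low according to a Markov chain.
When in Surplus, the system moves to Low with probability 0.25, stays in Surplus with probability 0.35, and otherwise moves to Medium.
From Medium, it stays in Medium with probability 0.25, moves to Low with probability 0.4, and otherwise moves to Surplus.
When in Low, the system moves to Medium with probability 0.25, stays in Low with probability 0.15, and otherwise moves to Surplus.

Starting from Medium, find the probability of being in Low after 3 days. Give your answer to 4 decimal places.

Propagate the distribution vector 3 days from Medium.
After 0 days: (0.0000, 1.0000, 0.0000)
After 1 day: (0.3500, 0.2500, 0.4000)
After 2 days: (0.4500, 0.3025, 0.2475)
After 3 days: (0.4119, 0.3175, 0.2706)
P(in Low after 3 days) = 0.2706

0.2706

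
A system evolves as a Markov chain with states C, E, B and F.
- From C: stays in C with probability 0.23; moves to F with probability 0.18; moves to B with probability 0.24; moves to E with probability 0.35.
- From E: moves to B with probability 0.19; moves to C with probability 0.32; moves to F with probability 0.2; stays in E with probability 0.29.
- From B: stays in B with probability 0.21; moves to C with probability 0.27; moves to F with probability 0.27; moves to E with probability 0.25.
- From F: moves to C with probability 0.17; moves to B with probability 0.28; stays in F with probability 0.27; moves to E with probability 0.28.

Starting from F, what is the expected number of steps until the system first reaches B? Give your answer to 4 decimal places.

Let t(s) be the expected number of steps to first reach B from state s, with t(B) = 0. Conditioning on the first step:
t(C) = 1 + 0.23·t(C) + 0.35·t(E) + 0.18·t(F)
t(E) = 1 + 0.32·t(C) + 0.29·t(E) + 0.2·t(F)
t(F) = 1 + 0.17·t(C) + 0.28·t(E) + 0.27·t(F)
Solving: t(C) = 4.3037, t(E) = 4.5029, t(F) = 4.0992.
Expected steps from F to B: 4.0992.

4.0992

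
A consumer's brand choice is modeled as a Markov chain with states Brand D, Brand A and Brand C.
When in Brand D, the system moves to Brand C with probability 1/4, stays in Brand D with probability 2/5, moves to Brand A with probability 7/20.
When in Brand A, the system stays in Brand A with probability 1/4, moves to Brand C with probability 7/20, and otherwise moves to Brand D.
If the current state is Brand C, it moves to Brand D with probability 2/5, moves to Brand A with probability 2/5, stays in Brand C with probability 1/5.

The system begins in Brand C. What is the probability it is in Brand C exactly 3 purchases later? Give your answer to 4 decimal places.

0.2680

Propagate the distribution vector 3 purchases from Brand C.
After 0 purchases: (0.0000, 0.0000, 1.0000)
After 1 purchase: (0.4000, 0.4000, 0.2000)
After 2 purchases: (0.4000, 0.3200, 0.2800)
After 3 purchases: (0.4000, 0.3320, 0.2680)
P(in Brand C after 3 purchases) = 0.2680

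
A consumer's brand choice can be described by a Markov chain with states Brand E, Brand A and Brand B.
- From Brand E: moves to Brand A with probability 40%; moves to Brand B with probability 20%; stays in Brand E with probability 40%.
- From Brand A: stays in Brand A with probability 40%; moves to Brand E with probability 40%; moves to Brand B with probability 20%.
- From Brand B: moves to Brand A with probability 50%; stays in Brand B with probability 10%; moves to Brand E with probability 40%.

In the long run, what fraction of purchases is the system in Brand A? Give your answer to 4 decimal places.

Let the stationary distribution be π with π = πP and π_1 + π_2 + π_3 = 1.
π_1 = 0.4·π_1 + 0.4·π_2 + 0.4·π_3
π_2 = 0.4·π_1 + 0.4·π_2 + 0.5·π_3
Solving with the normalization constraint gives π = (0.4000, 0.4182, 0.1818).
So the stationary probability of Brand A is 0.4182.

0.4182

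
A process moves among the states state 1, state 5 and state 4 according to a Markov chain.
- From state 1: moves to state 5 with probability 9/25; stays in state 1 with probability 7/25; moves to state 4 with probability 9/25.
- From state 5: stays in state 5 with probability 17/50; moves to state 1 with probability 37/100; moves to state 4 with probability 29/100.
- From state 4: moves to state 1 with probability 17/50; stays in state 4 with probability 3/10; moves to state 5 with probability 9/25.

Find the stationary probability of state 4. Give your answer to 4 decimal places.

0.3163

Let the stationary distribution be π with π = πP and π_1 + π_2 + π_3 = 1.
π_1 = 0.28·π_1 + 0.37·π_2 + 0.34·π_3
π_2 = 0.36·π_1 + 0.34·π_2 + 0.36·π_3
Solving with the normalization constraint gives π = (0.3307, 0.3529, 0.3163).
So the stationary probability of state 4 is 0.3163.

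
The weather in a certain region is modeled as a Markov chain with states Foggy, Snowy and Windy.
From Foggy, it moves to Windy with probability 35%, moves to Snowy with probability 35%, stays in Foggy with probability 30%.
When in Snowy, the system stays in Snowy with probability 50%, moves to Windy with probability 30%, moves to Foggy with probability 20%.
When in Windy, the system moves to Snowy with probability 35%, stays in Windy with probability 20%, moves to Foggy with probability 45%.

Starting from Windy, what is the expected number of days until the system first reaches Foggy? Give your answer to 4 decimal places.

Let t(s) be the expected number of days to first reach Foggy from state s, with t(Foggy) = 0. Conditioning on the first day:
t(Snowy) = 1 + 0.5·t(Snowy) + 0.3·t(Windy)
t(Windy) = 1 + 0.35·t(Snowy) + 0.2·t(Windy)
Solving: t(Snowy) = 3.7288, t(Windy) = 2.8814.
Expected days from Windy to Foggy: 2.8814.

2.8814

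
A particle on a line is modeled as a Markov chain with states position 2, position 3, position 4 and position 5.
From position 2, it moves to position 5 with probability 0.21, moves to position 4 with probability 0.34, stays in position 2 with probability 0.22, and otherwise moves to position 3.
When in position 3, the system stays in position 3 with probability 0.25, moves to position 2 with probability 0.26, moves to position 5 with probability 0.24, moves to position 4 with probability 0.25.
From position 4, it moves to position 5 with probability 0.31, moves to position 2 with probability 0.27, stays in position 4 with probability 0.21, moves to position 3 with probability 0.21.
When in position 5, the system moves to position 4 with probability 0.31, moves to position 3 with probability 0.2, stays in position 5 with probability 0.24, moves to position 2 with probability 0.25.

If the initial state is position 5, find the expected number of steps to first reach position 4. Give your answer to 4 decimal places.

3.2868

Let t(s) be the expected number of steps to first reach position 4 from state s, with t(position 4) = 0. Conditioning on the first step:
t(position 2) = 1 + 0.22·t(position 2) + 0.23·t(position 3) + 0.21·t(position 5)
t(position 3) = 1 + 0.26·t(position 2) + 0.25·t(position 3) + 0.24·t(position 5)
t(position 5) = 1 + 0.25·t(position 2) + 0.2·t(position 3) + 0.24·t(position 5)
Solving: t(position 2) = 3.1971, t(position 3) = 3.4934, t(position 5) = 3.2868.
Expected steps from position 5 to position 4: 3.2868.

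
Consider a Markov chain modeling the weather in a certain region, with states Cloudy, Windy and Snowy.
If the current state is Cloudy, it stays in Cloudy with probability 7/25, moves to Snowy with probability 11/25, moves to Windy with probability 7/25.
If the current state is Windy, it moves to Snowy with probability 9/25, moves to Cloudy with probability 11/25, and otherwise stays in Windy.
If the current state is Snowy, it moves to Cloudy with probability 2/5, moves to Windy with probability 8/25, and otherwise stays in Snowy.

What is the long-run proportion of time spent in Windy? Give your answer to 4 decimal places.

0.2726

Let the stationary distribution be π with π = πP and π_1 + π_2 + π_3 = 1.
π_1 = 0.28·π_1 + 0.44·π_2 + 0.4·π_3
π_2 = 0.28·π_1 + 0.2·π_2 + 0.32·π_3
Solving with the normalization constraint gives π = (0.3669, 0.2726, 0.3605).
So the stationary probability of Windy is 0.2726.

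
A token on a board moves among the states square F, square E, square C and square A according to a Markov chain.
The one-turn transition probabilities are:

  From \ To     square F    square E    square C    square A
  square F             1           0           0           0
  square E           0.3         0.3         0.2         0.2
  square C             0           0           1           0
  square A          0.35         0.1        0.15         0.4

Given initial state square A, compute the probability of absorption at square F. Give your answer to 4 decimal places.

Let h(s) be the probability of absorption at square F starting from transient state s. Then h(square F) = 1 and h(square C) = 0. By first-step analysis:
h(square E) = 0.3·1 + 0.3·h(square E) + 0.2·0 + 0.2·h(square A)
h(square A) = 0.35·1 + 0.1·h(square E) + 0.15·0 + 0.4·h(square A)
Solving: h(square E) = 0.6250, h(square A) = 0.6875.
Starting from square A, the probability is 0.6875.

0.6875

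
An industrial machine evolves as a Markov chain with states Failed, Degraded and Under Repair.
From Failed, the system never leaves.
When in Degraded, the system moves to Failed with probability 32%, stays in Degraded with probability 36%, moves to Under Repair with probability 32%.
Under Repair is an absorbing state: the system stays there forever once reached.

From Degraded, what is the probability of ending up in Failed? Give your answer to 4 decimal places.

Let h(s) be the probability of absorption at Failed starting from transient state s. Then h(Failed) = 1 and h(Under Repair) = 0. By first-step analysis:
h(Degraded) = 0.32·1 + 0.36·h(Degraded) + 0.32·0
Solving: h(Degraded) = 0.5000.
Starting from Degraded, the probability is 0.5000.

0.5000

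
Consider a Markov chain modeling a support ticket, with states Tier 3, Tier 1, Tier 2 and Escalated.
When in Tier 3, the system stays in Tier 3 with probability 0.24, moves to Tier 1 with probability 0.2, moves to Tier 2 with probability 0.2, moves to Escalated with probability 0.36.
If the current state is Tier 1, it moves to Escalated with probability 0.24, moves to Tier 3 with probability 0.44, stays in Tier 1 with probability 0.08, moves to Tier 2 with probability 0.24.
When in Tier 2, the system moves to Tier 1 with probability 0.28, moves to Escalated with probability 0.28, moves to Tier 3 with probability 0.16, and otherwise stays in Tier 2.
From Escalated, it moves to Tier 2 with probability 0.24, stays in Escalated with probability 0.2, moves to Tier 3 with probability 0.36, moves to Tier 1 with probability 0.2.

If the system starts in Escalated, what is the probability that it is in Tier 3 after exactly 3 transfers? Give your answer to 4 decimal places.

Propagate the distribution vector 3 transfers from Escalated.
After 0 transfers: (0.0000, 0.0000, 0.0000, 1.0000)
After 1 transfer: (0.3600, 0.2000, 0.2400, 0.2000)
After 2 transfers: (0.2848, 0.1952, 0.2352, 0.2848)
After 3 transfers: (0.2944, 0.1954, 0.2380, 0.2722)
P(in Tier 3 after 3 transfers) = 0.2944

0.2944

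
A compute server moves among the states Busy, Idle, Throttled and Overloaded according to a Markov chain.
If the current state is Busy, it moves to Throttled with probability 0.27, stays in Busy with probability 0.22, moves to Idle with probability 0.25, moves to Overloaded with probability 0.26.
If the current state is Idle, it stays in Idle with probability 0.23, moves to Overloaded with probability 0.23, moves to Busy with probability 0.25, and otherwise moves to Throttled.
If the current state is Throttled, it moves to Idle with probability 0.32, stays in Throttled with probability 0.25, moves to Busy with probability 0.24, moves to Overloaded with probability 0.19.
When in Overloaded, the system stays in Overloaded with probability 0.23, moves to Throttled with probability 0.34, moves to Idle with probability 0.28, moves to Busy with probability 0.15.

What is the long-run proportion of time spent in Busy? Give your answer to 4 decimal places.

0.2181

Let the stationary distribution be π with π = πP and π_1 + π_2 + π_3 + π_4 = 1.
π_1 = 0.22·π_1 + 0.25·π_2 + 0.24·π_3 + 0.15·π_4
π_2 = 0.25·π_1 + 0.23·π_2 + 0.32·π_3 + 0.28·π_4
π_3 = 0.27·π_1 + 0.29·π_2 + 0.25·π_3 + 0.34·π_4
Solving with the normalization constraint gives π = (0.2181, 0.2713, 0.2855, 0.2251).
So the stationary probability of Busy is 0.2181.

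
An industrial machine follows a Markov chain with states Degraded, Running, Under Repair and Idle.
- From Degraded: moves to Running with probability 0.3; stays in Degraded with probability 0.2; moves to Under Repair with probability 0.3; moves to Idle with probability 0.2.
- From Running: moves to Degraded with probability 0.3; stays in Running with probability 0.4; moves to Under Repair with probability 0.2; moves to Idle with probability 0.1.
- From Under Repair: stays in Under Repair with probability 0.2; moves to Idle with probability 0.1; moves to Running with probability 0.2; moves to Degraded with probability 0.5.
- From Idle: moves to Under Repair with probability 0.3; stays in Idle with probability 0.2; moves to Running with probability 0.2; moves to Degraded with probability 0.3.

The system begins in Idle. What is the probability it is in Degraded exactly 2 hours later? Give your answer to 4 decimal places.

Propagate the distribution vector 2 hours from Idle.
After 0 hours: (0.0000, 0.0000, 0.0000, 1.0000)
After 1 hour: (0.3000, 0.2000, 0.3000, 0.2000)
After 2 hours: (0.3300, 0.2700, 0.2500, 0.1500)
P(in Degraded after 2 hours) = 0.3300

0.3300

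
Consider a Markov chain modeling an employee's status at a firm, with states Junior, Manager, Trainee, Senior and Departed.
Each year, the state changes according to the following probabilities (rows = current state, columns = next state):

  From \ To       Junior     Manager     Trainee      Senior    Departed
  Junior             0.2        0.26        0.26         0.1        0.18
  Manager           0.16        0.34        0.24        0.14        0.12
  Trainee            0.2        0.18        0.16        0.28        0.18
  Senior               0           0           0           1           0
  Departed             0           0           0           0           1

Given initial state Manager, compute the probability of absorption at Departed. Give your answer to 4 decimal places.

0.4669

Let h(s) be the probability of absorption at Departed starting from transient state s. Then h(Departed) = 1 and h(Senior) = 0. By first-step analysis:
h(Junior) = 0.2·h(Junior) + 0.26·h(Manager) + 0.26·h(Trainee) + 0.1·0 + 0.18·1
h(Manager) = 0.16·h(Junior) + 0.34·h(Manager) + 0.24·h(Trainee) + 0.14·0 + 0.12·1
h(Trainee) = 0.2·h(Junior) + 0.18·h(Manager) + 0.16·h(Trainee) + 0.28·0 + 0.18·1
Solving: h(Junior) = 0.5191, h(Manager) = 0.4669, h(Trainee) = 0.4379.
Starting from Manager, the probability is 0.4669.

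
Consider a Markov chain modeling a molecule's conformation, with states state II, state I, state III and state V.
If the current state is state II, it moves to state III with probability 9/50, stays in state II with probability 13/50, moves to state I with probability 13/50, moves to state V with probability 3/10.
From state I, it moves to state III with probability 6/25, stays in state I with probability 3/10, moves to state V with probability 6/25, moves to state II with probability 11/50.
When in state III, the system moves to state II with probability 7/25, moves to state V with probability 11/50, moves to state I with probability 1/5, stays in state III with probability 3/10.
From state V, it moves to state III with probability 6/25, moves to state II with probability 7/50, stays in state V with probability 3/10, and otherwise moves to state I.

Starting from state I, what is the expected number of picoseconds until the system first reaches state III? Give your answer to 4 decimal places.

4.3938

Let t(s) be the expected number of picoseconds to first reach state III from state s, with t(state III) = 0. Conditioning on the first picosecond:
t(state II) = 1 + 0.26·t(state II) + 0.26·t(state I) + 0.3·t(state V)
t(state I) = 1 + 0.22·t(state II) + 0.3·t(state I) + 0.24·t(state V)
t(state V) = 1 + 0.14·t(state II) + 0.32·t(state I) + 0.3·t(state V)
Solving: t(state II) = 4.6670, t(state I) = 4.3938, t(state V) = 4.3706.
Expected picoseconds from state I to state III: 4.3938.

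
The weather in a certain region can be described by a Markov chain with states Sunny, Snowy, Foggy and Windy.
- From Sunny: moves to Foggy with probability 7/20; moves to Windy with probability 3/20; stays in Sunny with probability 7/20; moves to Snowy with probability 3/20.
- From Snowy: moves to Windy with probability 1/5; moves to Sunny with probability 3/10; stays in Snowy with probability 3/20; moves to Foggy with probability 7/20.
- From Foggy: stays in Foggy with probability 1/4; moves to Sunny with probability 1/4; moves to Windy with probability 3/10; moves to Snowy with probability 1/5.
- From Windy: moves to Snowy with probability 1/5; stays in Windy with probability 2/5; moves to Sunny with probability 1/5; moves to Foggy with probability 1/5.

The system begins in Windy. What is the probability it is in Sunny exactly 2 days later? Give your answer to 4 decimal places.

0.2600

Propagate the distribution vector 2 days from Windy.
After 0 days: (0.0000, 0.0000, 0.0000, 1.0000)
After 1 day: (0.2000, 0.2000, 0.2000, 0.4000)
After 2 days: (0.2600, 0.1800, 0.2700, 0.2900)
P(in Sunny after 2 days) = 0.2600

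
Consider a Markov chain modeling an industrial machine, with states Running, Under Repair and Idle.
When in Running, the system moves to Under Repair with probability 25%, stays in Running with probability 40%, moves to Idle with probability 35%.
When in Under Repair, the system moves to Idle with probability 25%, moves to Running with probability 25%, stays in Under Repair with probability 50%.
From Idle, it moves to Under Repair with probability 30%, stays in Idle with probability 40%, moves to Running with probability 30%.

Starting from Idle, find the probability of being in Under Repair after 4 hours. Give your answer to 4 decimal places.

Propagate the distribution vector 4 hours from Idle.
After 0 hours: (0.0000, 0.0000, 1.0000)
After 1 hour: (0.3000, 0.3000, 0.4000)
After 2 hours: (0.3150, 0.3450, 0.3400)
After 3 hours: (0.3143, 0.3533, 0.3325)
After 4 hours: (0.3138, 0.3549, 0.3313)
P(in Under Repair after 4 hours) = 0.3549

0.3549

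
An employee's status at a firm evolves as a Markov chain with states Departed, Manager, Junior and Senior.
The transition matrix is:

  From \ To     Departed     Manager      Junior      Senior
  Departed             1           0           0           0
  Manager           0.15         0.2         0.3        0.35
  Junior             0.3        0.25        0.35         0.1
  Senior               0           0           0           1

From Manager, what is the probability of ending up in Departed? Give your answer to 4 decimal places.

Let h(s) be the probability of absorption at Departed starting from transient state s. Then h(Departed) = 1 and h(Senior) = 0. By first-step analysis:
h(Manager) = 0.15·1 + 0.2·h(Manager) + 0.3·h(Junior) + 0.35·0
h(Junior) = 0.3·1 + 0.25·h(Manager) + 0.35·h(Junior) + 0.1·0
Solving: h(Manager) = 0.4213, h(Junior) = 0.6236.
Starting from Manager, the probability is 0.4213.

0.4213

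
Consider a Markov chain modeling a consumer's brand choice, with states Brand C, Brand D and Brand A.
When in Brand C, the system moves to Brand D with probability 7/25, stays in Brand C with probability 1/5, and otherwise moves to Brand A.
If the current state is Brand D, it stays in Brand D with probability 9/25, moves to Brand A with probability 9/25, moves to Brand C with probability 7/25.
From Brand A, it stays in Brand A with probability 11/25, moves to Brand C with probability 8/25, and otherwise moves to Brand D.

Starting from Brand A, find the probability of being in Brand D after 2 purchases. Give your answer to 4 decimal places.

Sum over the intermediate state after 1 purchase:
P = P(Brand A→Brand C)·P(Brand C→Brand D) + P(Brand A→Brand D)·P(Brand D→Brand D) + P(Brand A→Brand A)·P(Brand A→Brand D)
  = 0.32×0.28 + 0.24×0.36 + 0.44×0.24
  = 0.0896 + 0.0864 + 0.1056 = 0.2816

0.2816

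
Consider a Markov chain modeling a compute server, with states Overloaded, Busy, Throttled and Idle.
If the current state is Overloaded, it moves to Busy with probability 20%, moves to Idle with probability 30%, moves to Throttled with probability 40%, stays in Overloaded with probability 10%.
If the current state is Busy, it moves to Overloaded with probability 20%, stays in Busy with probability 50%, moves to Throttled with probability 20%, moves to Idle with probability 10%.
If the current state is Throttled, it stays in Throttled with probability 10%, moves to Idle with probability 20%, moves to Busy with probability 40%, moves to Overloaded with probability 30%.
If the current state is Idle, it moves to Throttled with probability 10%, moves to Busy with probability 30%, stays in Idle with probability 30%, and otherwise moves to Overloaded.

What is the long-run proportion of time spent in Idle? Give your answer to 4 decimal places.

Let the stationary distribution be π with π = πP and π_1 + π_2 + π_3 + π_4 = 1.
π_1 = 0.1·π_1 + 0.2·π_2 + 0.3·π_3 + 0.3·π_4
π_2 = 0.2·π_1 + 0.5·π_2 + 0.4·π_3 + 0.3·π_4
π_3 = 0.4·π_1 + 0.2·π_2 + 0.1·π_3 + 0.1·π_4
Solving with the normalization constraint gives π = (0.2189, 0.3730, 0.2030, 0.2051).
So the stationary probability of Idle is 0.2051.

0.2051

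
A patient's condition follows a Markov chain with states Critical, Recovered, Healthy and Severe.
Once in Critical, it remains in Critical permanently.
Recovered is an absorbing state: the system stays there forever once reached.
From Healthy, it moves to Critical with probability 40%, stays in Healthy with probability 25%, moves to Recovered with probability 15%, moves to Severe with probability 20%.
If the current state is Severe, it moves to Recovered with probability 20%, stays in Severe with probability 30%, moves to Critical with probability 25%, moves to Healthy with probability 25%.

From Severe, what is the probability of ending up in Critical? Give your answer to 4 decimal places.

Let h(s) be the probability of absorption at Critical starting from transient state s. Then h(Critical) = 1 and h(Recovered) = 0. By first-step analysis:
h(Healthy) = 0.4·1 + 0.15·0 + 0.25·h(Healthy) + 0.2·h(Severe)
h(Severe) = 0.25·1 + 0.2·0 + 0.25·h(Healthy) + 0.3·h(Severe)
Solving: h(Healthy) = 0.6947, h(Severe) = 0.6053.
Starting from Severe, the probability is 0.6053.

0.6053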